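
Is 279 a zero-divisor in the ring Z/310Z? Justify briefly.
YES

gcd(279, 310) = 31 > 1, so 279 is not a unit in Z/310Z. In Z/nZ every nonzero non-unit is a zero-divisor: explicitly, take b = 310/gcd = 10 ≠ 0 (mod 310); then 279·10 = 2790 = 9·310, i.e. 279·10 ≡ 0 (mod 310). So 279 is a zero-divisor.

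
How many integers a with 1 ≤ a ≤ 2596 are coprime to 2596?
1160

The number of a ∈ {1, ..., 2596} with gcd(a, 2596) = 1 is by definition Euler's totient φ(2596). φ is multiplicative, with φ(p^e) = p^e − p^(e−1). Factorise 2596 = 2^2 · 11 · 59. Then
  φ(2596) = (2^2 − 2^1) · (11 − 1) · (59 − 1) = 2 · 10 · 58 = 1160.
So there are 1160 such integers.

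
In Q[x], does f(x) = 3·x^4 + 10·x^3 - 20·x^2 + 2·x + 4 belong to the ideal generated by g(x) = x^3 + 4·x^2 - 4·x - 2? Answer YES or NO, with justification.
In Q[x] the ideal (g) consists of all multiples of g, so f ∈ (g) iff g | f, i.e. iff the remainder of f on division by g is 0. Divide f by g (g is monic, so eliminate the leading term of the running remainder at each step):
  leading term 3·x^4: subtract (3·x)·g(x) = 3·x^4 + 12·x^3 - 12·x^2 - 6·x, leaving -2·x^3 - 8·x^2 + 8·x + 4
  leading term -2·x^3: subtract (-2)·g(x) = -2·x^3 - 8·x^2 + 8·x + 4, leaving 0
The remainder is 0, so f(x) = g(x) · h(x) with h(x) = 3·x - 2. Hence g | f, i.e. f ∈ (g).

Final answer: YES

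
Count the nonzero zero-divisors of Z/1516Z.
In Z/1516Z each nonzero element is either a unit (gcd with 1516 is 1) or a zero-divisor (gcd > 1). The number of units is φ(1516): factorise 1516 = 2^2 · 379, so φ(1516) = (2^2 − 2^1) · (379 − 1) = 2 · 378 = 756. The nonzero elements number 1516 − 1 = 1515. Hence the nonzero zero-divisors number 1515 − 756 = 759.

Final answer: Z/1516Z has 759 nonzero zero-divisors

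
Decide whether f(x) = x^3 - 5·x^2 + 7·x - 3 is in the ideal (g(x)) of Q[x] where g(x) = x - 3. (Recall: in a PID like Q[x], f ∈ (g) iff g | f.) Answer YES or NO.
In Q[x] the ideal (g) consists of all multiples of g, so f ∈ (g) iff g | f, i.e. iff the remainder of f on division by g is 0. Divide f by g (g is monic, so eliminate the leading term of the running remainder at each step):
  leading term x^3: subtract (x^2)·g(x) = x^3 - 3·x^2, leaving -2·x^2 + 7·x - 3
  leading term -2·x^2: subtract (-2·x)·g(x) = -2·x^2 + 6·x, leaving x - 3
  leading term x: subtract (1)·g(x) = x - 3, leaving 0
The remainder is 0, so f(x) = g(x) · h(x) with h(x) = x^2 - 2·x + 1. Hence g | f, i.e. f ∈ (g).

Final answer: YES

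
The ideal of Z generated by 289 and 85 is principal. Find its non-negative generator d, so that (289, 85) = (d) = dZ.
(289, 85) = (17); d = 17

In the PID Z, (a, b) is generated by gcd(a, b). Compute gcd(289, 85) with the extended Euclidean algorithm, tracking rows (r, s, t) with s·289 + t·85 = r:
  row A: (289, 1, 0)   [1·289 + 0·85 = 289]
  row B: (85, 0, 1)   [0·289 + 1·85 = 85]
  289 = 3·85 + 34   → row C = row A − 3·row B = (34, 1, −3)   [check: 1·289 − 3·85 = 34]
  85 = 2·34 + 17   → row D = row B − 2·row C = (17, −2, 7)   [check: −2·289 + 7·85 = 17]
  34 = 2·17 + 0   → remainder 0, stop. gcd = 17 (last nonzero row D).
So gcd(289, 85) = 17, with Bézout identity −2·289 + 7·85 = 17. Containment (⊇): the Bézout identity exhibits 17 as an element of (289, 85), giving (17) ⊆ (289, 85). Containment (⊆): since 17 | 289 and 17 | 85 (289 = 17·17, 85 = 17·5), every Z-linear combination of 289 and 85 is divisible by 17, so (289, 85) ⊆ (17). Therefore (289, 85) = (17), d = 17.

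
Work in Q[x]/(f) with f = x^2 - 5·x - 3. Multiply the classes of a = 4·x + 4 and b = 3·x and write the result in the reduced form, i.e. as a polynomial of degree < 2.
First multiply in Q[x] without reducing: a · b = 12·x^2 + 12·x. Now divide by f(x) = x^2 - 5·x - 3, eliminating the leading term at each step:
  leading term 12·x^2: subtract (12)·f(x) = 12·x^2 - 60·x - 36, leaving 72·x + 36
The degree is now < 2, so this is the remainder. Hence a · b ≡ 72·x + 36 in Q[x]/(f).

Final answer: a · b ≡ 72·x + 36 (mod f(x))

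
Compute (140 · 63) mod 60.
0

Reduce the factors first: 140 ≡ 20, 63 ≡ 3 (mod 60), so 140 · 63 ≡ 20 · 3 (mod 60). 20 · 3 = 60. Dividing by 60: 60 = 1·60 + 0. So (140 · 63) mod 60 = 0.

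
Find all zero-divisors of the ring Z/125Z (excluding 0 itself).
nonzero zero-divisors of Z/125Z = {5, 10, 15, 20, 25, 30, 35, 40, 45, 50, 55, 60, 65, 70, 75, 80, 85, 90, 95, 100, 105, 110, 115, 120}

An element a ∈ Z/125Z (with a ≠ 0) is a zero-divisor iff gcd(a, 125) > 1 (because a is a unit precisely when gcd(a, n) = 1, and in Z/nZ every nonzero, non-unit element is a zero-divisor). Scan a = 1, ..., 124 and keep those with gcd(a, 125) > 1:
  gcd(5, 125) = 5, gcd(10, 125) = 5, gcd(15, 125) = 5, gcd(20, 125) = 5, gcd(25, 125) = 25, gcd(30, 125) = 5, gcd(35, 125) = 5, gcd(40, 125) = 5, gcd(45, 125) = 5, gcd(50, 125) = 25, gcd(55, 125) = 5, gcd(60, 125) = 5, gcd(65, 125) = 5, gcd(70, 125) = 5, gcd(75, 125) = 25, gcd(80, 125) = 5, gcd(85, 125) = 5, gcd(90, 125) = 5, gcd(95, 125) = 5, gcd(100, 125) = 25, gcd(105, 125) = 5, gcd(110, 125) = 5, gcd(115, 125) = 5, gcd(120, 125) = 5.
All other a ∈ {1, ..., 124} have gcd(a, 125) = 1 and are units. So the nonzero zero-divisors are exactly the 24 values of a appearing in this scan.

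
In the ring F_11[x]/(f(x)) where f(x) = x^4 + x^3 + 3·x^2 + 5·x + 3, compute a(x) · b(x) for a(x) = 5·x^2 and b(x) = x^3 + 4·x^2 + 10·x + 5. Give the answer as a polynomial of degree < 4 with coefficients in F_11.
a · b ≡ 9·x^3 + 10·x^2 + 9·x + 10 (mod f(x))

Multiply as integer polynomials: a · b = 5·x^5 + 20·x^4 + 50·x^3 + 25·x^2. Reducing coefficients mod 11: a · b ≡ 5·x^5 + 9·x^4 + 6·x^3 + 3·x^2. Now divide by f(x) = x^4 + x^3 + 3·x^2 + 5·x + 3 in F_11[x], eliminating the leading term at each step:
  leading term 5·x^5: subtract (5·x)·f(x) = 5·x^5 + 5·x^4 + 4·x^3 + 3·x^2 + 4·x, leaving 4·x^4 + 2·x^3 + 7·x (coefficients mod 11)
  leading term 4·x^4: subtract (4)·f(x) = 4·x^4 + 4·x^3 + x^2 + 9·x + 1, leaving 9·x^3 + 10·x^2 + 9·x + 10 (coefficients mod 11)
The degree is now < 4, so this is the remainder. Hence a · b ≡ 9·x^3 + 10·x^2 + 9·x + 10 in F_11[x]/(f).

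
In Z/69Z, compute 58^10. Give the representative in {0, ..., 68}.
Use repeated squaring. Binary(10) = 1010. Walk through the bits of the exponent 10 left-to-right: at each bit after the leading one, square the running value, then multiply by 58 if the bit is 1 (always reducing mod 69):
  bit 1 = 1 (leading): start with 58.
  bit 2 = 0: square 58^2 = 3364 ≡ 52 (mod 69).
  bit 3 = 1: square 52^2 = 2704 ≡ 13; bit is 1, so multiply 13·58 = 754 ≡ 64 (mod 69).
  bit 4 = 0: square 64^2 = 4096 ≡ 25 (mod 69).
Final value: 58^10 ≡ 25 (mod 69).

Final answer: 25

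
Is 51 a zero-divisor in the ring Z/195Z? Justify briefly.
gcd(51, 195) = 3 > 1, so 51 is not a unit in Z/195Z. In Z/nZ every nonzero non-unit is a zero-divisor: explicitly, take b = 195/gcd = 65 ≠ 0 (mod 195); then 51·65 = 3315 = 17·195, i.e. 51·65 ≡ 0 (mod 195). So 51 is a zero-divisor.

Final answer: YES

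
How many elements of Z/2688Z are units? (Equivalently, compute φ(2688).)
An element a ∈ Z/2688Z is a unit iff gcd(a, 2688) = 1, so the number of units is φ(2688). φ is multiplicative, with φ(p^e) = p^e − p^(e−1). Factorise 2688 = 2^7 · 3 · 7. Then
  φ(2688) = (2^7 − 2^6) · (3 − 1) · (7 − 1) = 64 · 2 · 6 = 768.

Final answer: Z/2688Z has φ(2688) = 768 units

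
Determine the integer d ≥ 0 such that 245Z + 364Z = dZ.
In the PID Z, (a, b) is generated by gcd(a, b). Compute gcd(364, 245) with the extended Euclidean algorithm, tracking rows (r, s, t) with s·364 + t·245 = r:
  row A: (364, 1, 0)   [1·364 + 0·245 = 364]
  row B: (245, 0, 1)   [0·364 + 1·245 = 245]
  364 = 1·245 + 119   → row C = row A − 1·row B = (119, 1, −1)   [check: 1·364 − 1·245 = 119]
  245 = 2·119 + 7   → row D = row B − 2·row C = (7, −2, 3)   [check: −2·364 + 3·245 = 7]
  119 = 17·7 + 0   → remainder 0, stop. gcd = 7 (last nonzero row D).
So gcd(245, 364) = 7, with Bézout identity −2·364 + 3·245 = 7. Containment (⊇): the Bézout identity exhibits 7 as an element of (245, 364), giving (7) ⊆ (245, 364). Containment (⊆): since 7 | 245 and 7 | 364 (245 = 7·35, 364 = 7·52), every Z-linear combination of 245 and 364 is divisible by 7, so (245, 364) ⊆ (7). Therefore (245, 364) = (7), d = 7.

Final answer: (245, 364) = (7); d = 7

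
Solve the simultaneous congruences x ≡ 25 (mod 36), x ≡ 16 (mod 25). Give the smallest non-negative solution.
The moduli 36, 25 are pairwise coprime, so by the CRT there is a unique solution mod 36·25 = 900.
Solve by successive substitution. Start with x ≡ 25 (mod 36).
  Combine with x ≡ 16 (mod 25): write x = 25 + 36·t and require 25 + 36·t ≡ 16 (mod 25), i.e. 36·t ≡ 16 − 25 ≡ 16 (mod 25). Since 36^(−1) ≡ 16 (mod 25) (36 ≡ 11 (mod 25)), t ≡ 16·16 ≡ 6 (mod 25). So x ≡ 25 + 36·6 = 241 (mod 900).
Unique solution in [0, 900): x = 241.

Final answer: x ≡ 241 (mod 900); the representative in [0, 900) is 241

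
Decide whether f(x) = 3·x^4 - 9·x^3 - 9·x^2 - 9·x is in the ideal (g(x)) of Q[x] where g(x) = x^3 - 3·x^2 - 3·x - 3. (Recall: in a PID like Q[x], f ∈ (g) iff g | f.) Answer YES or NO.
In Q[x] the ideal (g) consists of all multiples of g, so f ∈ (g) iff g | f, i.e. iff the remainder of f on division by g is 0. Divide f by g (g is monic, so eliminate the leading term of the running remainder at each step):
  leading term 3·x^4: subtract (3·x)·g(x) = 3·x^4 - 9·x^3 - 9·x^2 - 9·x, leaving 0
The remainder is 0, so f(x) = g(x) · h(x) with h(x) = 3·x. Hence g | f, i.e. f ∈ (g).

Final answer: YES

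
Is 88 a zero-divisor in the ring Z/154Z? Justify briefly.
gcd(88, 154) = 22 > 1, so 88 is not a unit in Z/154Z. In Z/nZ every nonzero non-unit is a zero-divisor: explicitly, take b = 154/gcd = 7 ≠ 0 (mod 154); then 88·7 = 616 = 4·154, i.e. 88·7 ≡ 0 (mod 154). So 88 is a zero-divisor.

Final answer: YES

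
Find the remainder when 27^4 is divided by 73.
Use repeated squaring. Binary(4) = 100. Walk through the bits of the exponent 4 left-to-right: at each bit after the leading one, square the running value, then multiply by 27 if the bit is 1 (always reducing mod 73):
  bit 1 = 1 (leading): start with 27.
  bit 2 = 0: square 27^2 = 729 ≡ 72 (mod 73).
  bit 3 = 0: square 72^2 = 5184 ≡ 1 (mod 73).
Final value: 27^4 ≡ 1 (mod 73).

Final answer: 1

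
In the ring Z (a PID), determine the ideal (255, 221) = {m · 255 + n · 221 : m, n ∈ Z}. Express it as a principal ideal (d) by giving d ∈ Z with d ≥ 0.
(255, 221) = (17); d = 17

In the PID Z, (a, b) is generated by gcd(a, b). Compute gcd(255, 221) with the extended Euclidean algorithm, tracking rows (r, s, t) with s·255 + t·221 = r:
  row A: (255, 1, 0)   [1·255 + 0·221 = 255]
  row B: (221, 0, 1)   [0·255 + 1·221 = 221]
  255 = 1·221 + 34   → row C = row A − 1·row B = (34, 1, −1)   [check: 1·255 − 1·221 = 34]
  221 = 6·34 + 17   → row D = row B − 6·row C = (17, −6, 7)   [check: −6·255 + 7·221 = 17]
  34 = 2·17 + 0   → remainder 0, stop. gcd = 17 (last nonzero row D).
So gcd(255, 221) = 17, with Bézout identity −6·255 + 7·221 = 17. Containment (⊇): the Bézout identity exhibits 17 as an element of (255, 221), giving (17) ⊆ (255, 221). Containment (⊆): since 17 | 255 and 17 | 221 (255 = 17·15, 221 = 17·13), every Z-linear combination of 255 and 221 is divisible by 17, so (255, 221) ⊆ (17). Therefore (255, 221) = (17), d = 17.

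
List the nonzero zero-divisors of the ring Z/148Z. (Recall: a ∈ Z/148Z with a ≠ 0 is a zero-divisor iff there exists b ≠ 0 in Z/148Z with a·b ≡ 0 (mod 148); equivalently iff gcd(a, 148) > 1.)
An element a ∈ Z/148Z (with a ≠ 0) is a zero-divisor iff gcd(a, 148) > 1 (because a is a unit precisely when gcd(a, n) = 1, and in Z/nZ every nonzero, non-unit element is a zero-divisor). Scan a = 1, ..., 147 and keep those with gcd(a, 148) > 1:
  gcd(2, 148) = 2, gcd(4, 148) = 4, gcd(6, 148) = 2, gcd(8, 148) = 4, gcd(10, 148) = 2, gcd(12, 148) = 4, gcd(14, 148) = 2, gcd(16, 148) = 4, gcd(18, 148) = 2, gcd(20, 148) = 4, gcd(22, 148) = 2, gcd(24, 148) = 4, gcd(26, 148) = 2, gcd(28, 148) = 4, gcd(30, 148) = 2, gcd(32, 148) = 4, gcd(34, 148) = 2, gcd(36, 148) = 4, gcd(37, 148) = 37, gcd(38, 148) = 2, gcd(40, 148) = 4, gcd(42, 148) = 2, gcd(44, 148) = 4, gcd(46, 148) = 2, gcd(48, 148) = 4, gcd(50, 148) = 2, gcd(52, 148) = 4, gcd(54, 148) = 2, gcd(56, 148) = 4, gcd(58, 148) = 2, gcd(60, 148) = 4, gcd(62, 148) = 2, gcd(64, 148) = 4, gcd(66, 148) = 2, gcd(68, 148) = 4, gcd(70, 148) = 2, gcd(72, 148) = 4, gcd(74, 148) = 74, gcd(76, 148) = 4, gcd(78, 148) = 2, gcd(80, 148) = 4, gcd(82, 148) = 2, gcd(84, 148) = 4, gcd(86, 148) = 2, gcd(88, 148) = 4, gcd(90, 148) = 2, gcd(92, 148) = 4, gcd(94, 148) = 2, gcd(96, 148) = 4, gcd(98, 148) = 2, gcd(100, 148) = 4, gcd(102, 148) = 2, gcd(104, 148) = 4, gcd(106, 148) = 2, gcd(108, 148) = 4, gcd(110, 148) = 2, gcd(111, 148) = 37, gcd(112, 148) = 4, gcd(114, 148) = 2, gcd(116, 148) = 4, gcd(118, 148) = 2, gcd(120, 148) = 4, gcd(122, 148) = 2, gcd(124, 148) = 4, gcd(126, 148) = 2, gcd(128, 148) = 4, gcd(130, 148) = 2, gcd(132, 148) = 4, gcd(134, 148) = 2, gcd(136, 148) = 4, gcd(138, 148) = 2, gcd(140, 148) = 4, gcd(142, 148) = 2, gcd(144, 148) = 4, gcd(146, 148) = 2.
All other a ∈ {1, ..., 147} have gcd(a, 148) = 1 and are units. So the nonzero zero-divisors are exactly the 75 values of a appearing in this scan.

Final answer: nonzero zero-divisors of Z/148Z = {2, 4, 6, 8, 10, 12, 14, 16, 18, 20, 22, 24, 26, 28, 30, 32, 34, 36, 37, 38, 40, 42, 44, 46, 48, 50, 52, 54, 56, 58, 60, 62, 64, 66, 68, 70, 72, 74, 76, 78, 80, 82, 84, 86, 88, 90, 92, 94, 96, 98, 100, 102, 104, 106, 108, 110, 111, 112, 114, 116, 118, 120, 122, 124, 126, 128, 130, 132, 134, 136, 138, 140, 142, 144, 146}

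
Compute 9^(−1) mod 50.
Apply the extended Euclidean algorithm to (50, 9), tracking rows (r, s, t) with s·50 + t·9 = r. Each division r_prev = q·r_cur + r_new produces the new row as (previous row) − q·(current row):
  row A: (50, 1, 0)   [1·50 + 0·9 = 50]
  row B: (9, 0, 1)   [0·50 + 1·9 = 9]
  50 = 5·9 + 5   → row C = row A − 5·row B = (5, 1, −5)   [check: 1·50 − 5·9 = 5]
  9 = 1·5 + 4   → row D = row B − 1·row C = (4, −1, 6)   [check: −1·50 + 6·9 = 4]
  5 = 1·4 + 1   → row E = row C − 1·row D = (1, 2, −11)   [check: 2·50 − 11·9 = 1]
  4 = 4·1 + 0   → remainder 0, stop. gcd = 1 (last nonzero row E).
The gcd is 1, so 9 is invertible mod 50. The last nonzero row gives 2·50 − 11·9 = 1, so t = −11. So 9^(−1) ≡ −11 ≡ 39 (mod 50). Verify: 9 · 39 = 351 ≡ 1 (mod 50). ✓

Final answer: 9^(−1) ≡ 39 (mod 50)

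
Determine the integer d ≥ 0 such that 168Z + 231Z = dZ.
In the PID Z, (a, b) is generated by gcd(a, b). Compute gcd(231, 168) with the extended Euclidean algorithm, tracking rows (r, s, t) with s·231 + t·168 = r:
  row A: (231, 1, 0)   [1·231 + 0·168 = 231]
  row B: (168, 0, 1)   [0·231 + 1·168 = 168]
  231 = 1·168 + 63   → row C = row A − 1·row B = (63, 1, −1)   [check: 1·231 − 1·168 = 63]
  168 = 2·63 + 42   → row D = row B − 2·row C = (42, −2, 3)   [check: −2·231 + 3·168 = 42]
  63 = 1·42 + 21   → row E = row C − 1·row D = (21, 3, −4)   [check: 3·231 − 4·168 = 21]
  42 = 2·21 + 0   → remainder 0, stop. gcd = 21 (last nonzero row E).
So gcd(168, 231) = 21, with Bézout identity 3·231 − 4·168 = 21. Containment (⊇): the Bézout identity exhibits 21 as an element of (168, 231), giving (21) ⊆ (168, 231). Containment (⊆): since 21 | 168 and 21 | 231 (168 = 21·8, 231 = 21·11), every Z-linear combination of 168 and 231 is divisible by 21, so (168, 231) ⊆ (21). Therefore (168, 231) = (21), d = 21.

Final answer: (168, 231) = (21); d = 21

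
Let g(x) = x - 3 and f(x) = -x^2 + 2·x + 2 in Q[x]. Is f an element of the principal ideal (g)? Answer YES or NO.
NO

In Q[x] the ideal (g) consists of all multiples of g, so f ∈ (g) iff g | f, i.e. iff the remainder of f on division by g is 0. Divide f by g (g is monic, so eliminate the leading term of the running remainder at each step):
  leading term -x^2: subtract (-x)·g(x) = -x^2 + 3·x, leaving 2 - x
  leading term -x: subtract (-1)·g(x) = 3 - x, leaving -1
The remainder r(x) = -1 ≠ 0 (and deg r < deg g), so g ∤ f, i.e. f ∉ (g).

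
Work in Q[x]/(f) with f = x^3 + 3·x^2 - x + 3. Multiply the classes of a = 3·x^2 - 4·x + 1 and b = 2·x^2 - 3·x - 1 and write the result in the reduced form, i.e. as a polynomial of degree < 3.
a · b ≡ 122·x^2 - 52·x + 104 (mod f(x))

First multiply in Q[x] without reducing: a · b = 6·x^4 - 17·x^3 + 11·x^2 + x - 1. Now divide by f(x) = x^3 + 3·x^2 - x + 3, eliminating the leading term at each step:
  leading term 6·x^4: subtract (6·x)·f(x) = 6·x^4 + 18·x^3 - 6·x^2 + 18·x, leaving -35·x^3 + 17·x^2 - 17·x - 1
  leading term -35·x^3: subtract (-35)·f(x) = -35·x^3 - 105·x^2 + 35·x - 105, leaving 122·x^2 - 52·x + 104
The degree is now < 3, so this is the remainder. Hence a · b ≡ 122·x^2 - 52·x + 104 in Q[x]/(f).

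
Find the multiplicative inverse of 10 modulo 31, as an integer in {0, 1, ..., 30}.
10^(−1) ≡ 28 (mod 31)

Apply the extended Euclidean algorithm to (31, 10), tracking rows (r, s, t) with s·31 + t·10 = r. Each division r_prev = q·r_cur + r_new produces the new row as (previous row) − q·(current row):
  row A: (31, 1, 0)   [1·31 + 0·10 = 31]
  row B: (10, 0, 1)   [0·31 + 1·10 = 10]
  31 = 3·10 + 1   → row C = row A − 3·row B = (1, 1, −3)   [check: 1·31 − 3·10 = 1]
  10 = 10·1 + 0   → remainder 0, stop. gcd = 1 (last nonzero row C).
The gcd is 1, so 10 is invertible mod 31. The last nonzero row gives 1·31 − 3·10 = 1, so t = −3. So 10^(−1) ≡ −3 ≡ 28 (mod 31). Verify: 10 · 28 = 280 ≡ 1 (mod 31). ✓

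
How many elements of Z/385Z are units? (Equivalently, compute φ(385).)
An element a ∈ Z/385Z is a unit iff gcd(a, 385) = 1, so the number of units is φ(385). φ is multiplicative, with φ(p^e) = p^e − p^(e−1). Factorise 385 = 5 · 7 · 11. Then
  φ(385) = (5 − 1) · (7 − 1) · (11 − 1) = 4 · 6 · 10 = 240.

Final answer: Z/385Z has φ(385) = 240 units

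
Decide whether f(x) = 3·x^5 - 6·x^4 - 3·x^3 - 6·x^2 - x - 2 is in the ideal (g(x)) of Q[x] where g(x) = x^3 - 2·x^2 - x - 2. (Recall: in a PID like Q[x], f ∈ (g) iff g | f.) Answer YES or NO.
NO

In Q[x] the ideal (g) consists of all multiples of g, so f ∈ (g) iff g | f, i.e. iff the remainder of f on division by g is 0. Divide f by g (g is monic, so eliminate the leading term of the running remainder at each step):
  leading term 3·x^5: subtract (3·x^2)·g(x) = 3·x^5 - 6·x^4 - 3·x^3 - 6·x^2, leaving -x - 2
The remainder r(x) = -x - 2 ≠ 0 (and deg r < deg g), so g ∤ f, i.e. f ∉ (g).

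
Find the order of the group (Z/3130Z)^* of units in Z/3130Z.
|(Z/3130Z)^*| = 1248

(Z/3130Z)^* consists of the classes a with gcd(a, 3130) = 1, so its order is φ(3130). φ is multiplicative, with φ(p^e) = p^e − p^(e−1). Factorise 3130 = 2 · 5 · 313. Then
  φ(3130) = (2 − 1) · (5 − 1) · (313 − 1) = 1 · 4 · 312 = 1248.
Thus |(Z/3130Z)^*| = 1248.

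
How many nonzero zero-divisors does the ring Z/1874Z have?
Z/1874Z has 937 nonzero zero-divisors

In Z/1874Z each nonzero element is either a unit (gcd with 1874 is 1) or a zero-divisor (gcd > 1). The number of units is φ(1874): factorise 1874 = 2 · 937, so φ(1874) = (2 − 1) · (937 − 1) = 1 · 936 = 936. The nonzero elements number 1874 − 1 = 1873. Hence the nonzero zero-divisors number 1873 − 936 = 937.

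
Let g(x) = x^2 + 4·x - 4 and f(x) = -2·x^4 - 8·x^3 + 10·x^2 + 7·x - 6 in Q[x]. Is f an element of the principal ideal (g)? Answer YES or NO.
NO

In Q[x] the ideal (g) consists of all multiples of g, so f ∈ (g) iff g | f, i.e. iff the remainder of f on division by g is 0. Divide f by g (g is monic, so eliminate the leading term of the running remainder at each step):
  leading term -2·x^4: subtract (-2·x^2)·g(x) = -2·x^4 - 8·x^3 + 8·x^2, leaving 2·x^2 + 7·x - 6
  leading term 2·x^2: subtract (2)·g(x) = 2·x^2 + 8·x - 8, leaving 2 - x
The remainder r(x) = 2 - x ≠ 0 (and deg r < deg g), so g ∤ f, i.e. f ∉ (g).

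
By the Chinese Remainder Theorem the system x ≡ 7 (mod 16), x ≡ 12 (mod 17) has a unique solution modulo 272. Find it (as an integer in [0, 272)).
The moduli 16, 17 are pairwise coprime, so by the CRT there is a unique solution mod 16·17 = 272.
Solve by successive substitution. Start with x ≡ 7 (mod 16).
  Combine with x ≡ 12 (mod 17): write x = 7 + 16·t and require 7 + 16·t ≡ 12 (mod 17), i.e. 16·t ≡ 12 − 7 ≡ 5 (mod 17). Since 16^(−1) ≡ 16 (mod 17), t ≡ 16·5 ≡ 12 (mod 17). So x ≡ 7 + 16·12 = 199 (mod 272).
Unique solution in [0, 272): x = 199.

Final answer: x ≡ 199 (mod 272); the representative in [0, 272) is 199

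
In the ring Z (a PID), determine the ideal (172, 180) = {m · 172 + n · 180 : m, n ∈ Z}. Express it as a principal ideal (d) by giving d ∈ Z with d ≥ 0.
In the PID Z, (a, b) is generated by gcd(a, b). Compute gcd(180, 172) with the extended Euclidean algorithm, tracking rows (r, s, t) with s·180 + t·172 = r:
  row A: (180, 1, 0)   [1·180 + 0·172 = 180]
  row B: (172, 0, 1)   [0·180 + 1·172 = 172]
  180 = 1·172 + 8   → row C = row A − 1·row B = (8, 1, −1)   [check: 1·180 − 1·172 = 8]
  172 = 21·8 + 4   → row D = row B − 21·row C = (4, −21, 22)   [check: −21·180 + 22·172 = 4]
  8 = 2·4 + 0   → remainder 0, stop. gcd = 4 (last nonzero row D).
So gcd(172, 180) = 4, with Bézout identity −21·180 + 22·172 = 4. Containment (⊇): the Bézout identity exhibits 4 as an element of (172, 180), giving (4) ⊆ (172, 180). Containment (⊆): since 4 | 172 and 4 | 180 (172 = 4·43, 180 = 4·45), every Z-linear combination of 172 and 180 is divisible by 4, so (172, 180) ⊆ (4). Therefore (172, 180) = (4), d = 4.

Final answer: (172, 180) = (4); d = 4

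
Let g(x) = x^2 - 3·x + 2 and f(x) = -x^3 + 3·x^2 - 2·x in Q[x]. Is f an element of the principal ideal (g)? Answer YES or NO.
In Q[x] the ideal (g) consists of all multiples of g, so f ∈ (g) iff g | f, i.e. iff the remainder of f on division by g is 0. Divide f by g (g is monic, so eliminate the leading term of the running remainder at each step):
  leading term -x^3: subtract (-x)·g(x) = -x^3 + 3·x^2 - 2·x, leaving 0
The remainder is 0, so f(x) = g(x) · h(x) with h(x) = -x. Hence g | f, i.e. f ∈ (g).

Final answer: YES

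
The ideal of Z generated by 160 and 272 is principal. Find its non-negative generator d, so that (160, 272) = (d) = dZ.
(160, 272) = (16); d = 16

In the PID Z, (a, b) is generated by gcd(a, b). Compute gcd(272, 160) with the extended Euclidean algorithm, tracking rows (r, s, t) with s·272 + t·160 = r:
  row A: (272, 1, 0)   [1·272 + 0·160 = 272]
  row B: (160, 0, 1)   [0·272 + 1·160 = 160]
  272 = 1·160 + 112   → row C = row A − 1·row B = (112, 1, −1)   [check: 1·272 − 1·160 = 112]
  160 = 1·112 + 48   → row D = row B − 1·row C = (48, −1, 2)   [check: −1·272 + 2·160 = 48]
  112 = 2·48 + 16   → row E = row C − 2·row D = (16, 3, −5)   [check: 3·272 − 5·160 = 16]
  48 = 3·16 + 0   → remainder 0, stop. gcd = 16 (last nonzero row E).
So gcd(160, 272) = 16, with Bézout identity 3·272 − 5·160 = 16. Containment (⊇): the Bézout identity exhibits 16 as an element of (160, 272), giving (16) ⊆ (160, 272). Containment (⊆): since 16 | 160 and 16 | 272 (160 = 16·10, 272 = 16·17), every Z-linear combination of 160 and 272 is divisible by 16, so (160, 272) ⊆ (16). Therefore (160, 272) = (16), d = 16.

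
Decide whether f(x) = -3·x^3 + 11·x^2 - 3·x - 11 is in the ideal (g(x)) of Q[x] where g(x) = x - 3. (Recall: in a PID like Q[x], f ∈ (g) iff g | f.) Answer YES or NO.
NO

In Q[x] the ideal (g) consists of all multiples of g, so f ∈ (g) iff g | f, i.e. iff the remainder of f on division by g is 0. Divide f by g (g is monic, so eliminate the leading term of the running remainder at each step):
  leading term -3·x^3: subtract (-3·x^2)·g(x) = -3·x^3 + 9·x^2, leaving 2·x^2 - 3·x - 11
  leading term 2·x^2: subtract (2·x)·g(x) = 2·x^2 - 6·x, leaving 3·x - 11
  leading term 3·x: subtract (3)·g(x) = 3·x - 9, leaving -2
The remainder r(x) = -2 ≠ 0 (and deg r < deg g), so g ∤ f, i.e. f ∉ (g).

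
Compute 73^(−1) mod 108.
Apply the extended Euclidean algorithm to (108, 73), tracking rows (r, s, t) with s·108 + t·73 = r. Each division r_prev = q·r_cur + r_new produces the new row as (previous row) − q·(current row):
  row A: (108, 1, 0)   [1·108 + 0·73 = 108]
  row B: (73, 0, 1)   [0·108 + 1·73 = 73]
  108 = 1·73 + 35   → row C = row A − 1·row B = (35, 1, −1)   [check: 1·108 − 1·73 = 35]
  73 = 2·35 + 3   → row D = row B − 2·row C = (3, −2, 3)   [check: −2·108 + 3·73 = 3]
  35 = 11·3 + 2   → row E = row C − 11·row D = (2, 23, −34)   [check: 23·108 − 34·73 = 2]
  3 = 1·2 + 1   → row F = row D − 1·row E = (1, −25, 37)   [check: −25·108 + 37·73 = 1]
  2 = 2·1 + 0   → remainder 0, stop. gcd = 1 (last nonzero row F).
The gcd is 1, so 73 is invertible mod 108. The last nonzero row gives −25·108 + 37·73 = 1, so t = 37. So 73^(−1) ≡ 37 (mod 108). Verify: 73 · 37 = 2701 ≡ 1 (mod 108). ✓

Final answer: 73^(−1) ≡ 37 (mod 108)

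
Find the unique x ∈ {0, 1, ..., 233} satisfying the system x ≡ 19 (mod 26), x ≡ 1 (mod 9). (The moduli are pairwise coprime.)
The moduli 26, 9 are pairwise coprime, so by the CRT there is a unique solution mod 26·9 = 234.
Solve by successive substitution. Start with x ≡ 19 (mod 26).
  Combine with x ≡ 1 (mod 9): write x = 19 + 26·t and require 19 + 26·t ≡ 1 (mod 9), i.e. 26·t ≡ 1 − 19 ≡ 0 (mod 9). Since 26^(−1) ≡ 8 (mod 9) (26 ≡ 8 (mod 9)), t ≡ 8·0 ≡ 0 (mod 9). So x ≡ 19 + 26·0 = 19 (mod 234).
Unique solution in [0, 234): x = 19.

Final answer: x ≡ 19 (mod 234); the representative in [0, 234) is 19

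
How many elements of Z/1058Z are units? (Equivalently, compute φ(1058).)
An element a ∈ Z/1058Z is a unit iff gcd(a, 1058) = 1, so the number of units is φ(1058). φ is multiplicative, with φ(p^e) = p^e − p^(e−1). Factorise 1058 = 2 · 23^2. Then
  φ(1058) = (2 − 1) · (23^2 − 23^1) = 1 · 506 = 506.

Final answer: Z/1058Z has φ(1058) = 506 units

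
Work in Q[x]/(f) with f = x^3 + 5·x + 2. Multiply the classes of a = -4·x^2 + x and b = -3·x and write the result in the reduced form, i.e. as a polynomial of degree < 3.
First multiply in Q[x] without reducing: a · b = 12·x^3 - 3·x^2. Now divide by f(x) = x^3 + 5·x + 2, eliminating the leading term at each step:
  leading term 12·x^3: subtract (12)·f(x) = 12·x^3 + 60·x + 24, leaving -3·x^2 - 60·x - 24
The degree is now < 3, so this is the remainder. Hence a · b ≡ -3·x^2 - 60·x - 24 in Q[x]/(f).

Final answer: a · b ≡ -3·x^2 - 60·x - 24 (mod f(x))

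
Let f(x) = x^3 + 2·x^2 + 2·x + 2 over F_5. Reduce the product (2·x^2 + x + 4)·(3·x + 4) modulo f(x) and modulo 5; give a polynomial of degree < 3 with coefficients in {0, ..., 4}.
a · b ≡ 4·x^2 + 4·x + 4 (mod f(x))

Multiply as integer polynomials: a · b = 6·x^3 + 11·x^2 + 16·x + 16. Reducing coefficients mod 5: a · b ≡ x^3 + x^2 + x + 1. Now divide by f(x) = x^3 + 2·x^2 + 2·x + 2 in F_5[x], eliminating the leading term at each step:
  leading term x^3: subtract (1)·f(x) = x^3 + 2·x^2 + 2·x + 2, leaving 4·x^2 + 4·x + 4 (coefficients mod 5)
The degree is now < 3, so this is the remainder. Hence a · b ≡ 4·x^2 + 4·x + 4 in F_5[x]/(f).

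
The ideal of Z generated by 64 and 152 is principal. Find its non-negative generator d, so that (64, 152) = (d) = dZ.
(64, 152) = (8); d = 8

In the PID Z, (a, b) is generated by gcd(a, b). Compute gcd(152, 64) with the extended Euclidean algorithm, tracking rows (r, s, t) with s·152 + t·64 = r:
  row A: (152, 1, 0)   [1·152 + 0·64 = 152]
  row B: (64, 0, 1)   [0·152 + 1·64 = 64]
  152 = 2·64 + 24   → row C = row A − 2·row B = (24, 1, −2)   [check: 1·152 − 2·64 = 24]
  64 = 2·24 + 16   → row D = row B − 2·row C = (16, −2, 5)   [check: −2·152 + 5·64 = 16]
  24 = 1·16 + 8   → row E = row C − 1·row D = (8, 3, −7)   [check: 3·152 − 7·64 = 8]
  16 = 2·8 + 0   → remainder 0, stop. gcd = 8 (last nonzero row E).
So gcd(64, 152) = 8, with Bézout identity 3·152 − 7·64 = 8. Containment (⊇): the Bézout identity exhibits 8 as an element of (64, 152), giving (8) ⊆ (64, 152). Containment (⊆): since 8 | 64 and 8 | 152 (64 = 8·8, 152 = 8·19), every Z-linear combination of 64 and 152 is divisible by 8, so (64, 152) ⊆ (8). Therefore (64, 152) = (8), d = 8.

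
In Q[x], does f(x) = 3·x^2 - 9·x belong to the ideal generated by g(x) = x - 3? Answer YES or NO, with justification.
In Q[x] the ideal (g) consists of all multiples of g, so f ∈ (g) iff g | f, i.e. iff the remainder of f on division by g is 0. Divide f by g (g is monic, so eliminate the leading term of the running remainder at each step):
  leading term 3·x^2: subtract (3·x)·g(x) = 3·x^2 - 9·x, leaving 0
The remainder is 0, so f(x) = g(x) · h(x) with h(x) = 3·x. Hence g | f, i.e. f ∈ (g).

Final answer: YES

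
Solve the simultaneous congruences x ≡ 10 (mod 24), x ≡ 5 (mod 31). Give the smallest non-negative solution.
x ≡ 346 (mod 744); the representative in [0, 744) is 346

The moduli 24, 31 are pairwise coprime, so by the CRT there is a unique solution mod 24·31 = 744.
Solve by successive substitution. Start with x ≡ 10 (mod 24).
  Combine with x ≡ 5 (mod 31): write x = 10 + 24·t and require 10 + 24·t ≡ 5 (mod 31), i.e. 24·t ≡ 5 − 10 ≡ 26 (mod 31). Since 24^(−1) ≡ 22 (mod 31), t ≡ 22·26 ≡ 14 (mod 31). So x ≡ 10 + 24·14 = 346 (mod 744).
Unique solution in [0, 744): x = 346.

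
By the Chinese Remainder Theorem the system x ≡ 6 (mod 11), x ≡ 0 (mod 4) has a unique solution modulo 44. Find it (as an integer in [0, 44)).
x ≡ 28 (mod 44); the representative in [0, 44) is 28

The moduli 11, 4 are pairwise coprime, so by the CRT there is a unique solution mod 11·4 = 44.
Solve by successive substitution. Start with x ≡ 6 (mod 11).
  Combine with x ≡ 0 (mod 4): write x = 6 + 11·t and require 6 + 11·t ≡ 0 (mod 4), i.e. 11·t ≡ 0 − 6 ≡ 2 (mod 4). Since 11^(−1) ≡ 3 (mod 4) (11 ≡ 3 (mod 4)), t ≡ 3·2 ≡ 2 (mod 4). So x ≡ 6 + 11·2 = 28 (mod 44).
Unique solution in [0, 44): x = 28.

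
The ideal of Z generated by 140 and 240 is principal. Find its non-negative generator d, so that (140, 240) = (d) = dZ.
In the PID Z, (a, b) is generated by gcd(a, b). Compute gcd(240, 140) with the extended Euclidean algorithm, tracking rows (r, s, t) with s·240 + t·140 = r:
  row A: (240, 1, 0)   [1·240 + 0·140 = 240]
  row B: (140, 0, 1)   [0·240 + 1·140 = 140]
  240 = 1·140 + 100   → row C = row A − 1·row B = (100, 1, −1)   [check: 1·240 − 1·140 = 100]
  140 = 1·100 + 40   → row D = row B − 1·row C = (40, −1, 2)   [check: −1·240 + 2·140 = 40]
  100 = 2·40 + 20   → row E = row C − 2·row D = (20, 3, −5)   [check: 3·240 − 5·140 = 20]
  40 = 2·20 + 0   → remainder 0, stop. gcd = 20 (last nonzero row E).
So gcd(140, 240) = 20, with Bézout identity 3·240 − 5·140 = 20. Containment (⊇): the Bézout identity exhibits 20 as an element of (140, 240), giving (20) ⊆ (140, 240). Containment (⊆): since 20 | 140 and 20 | 240 (140 = 20·7, 240 = 20·12), every Z-linear combination of 140 and 240 is divisible by 20, so (140, 240) ⊆ (20). Therefore (140, 240) = (20), d = 20.

Final answer: (140, 240) = (20); d = 20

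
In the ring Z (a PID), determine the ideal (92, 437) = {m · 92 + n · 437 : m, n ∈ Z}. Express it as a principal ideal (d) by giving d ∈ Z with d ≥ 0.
(92, 437) = (23); d = 23

In the PID Z, (a, b) is generated by gcd(a, b). Compute gcd(437, 92) with the extended Euclidean algorithm, tracking rows (r, s, t) with s·437 + t·92 = r:
  row A: (437, 1, 0)   [1·437 + 0·92 = 437]
  row B: (92, 0, 1)   [0·437 + 1·92 = 92]
  437 = 4·92 + 69   → row C = row A − 4·row B = (69, 1, −4)   [check: 1·437 − 4·92 = 69]
  92 = 1·69 + 23   → row D = row B − 1·row C = (23, −1, 5)   [check: −1·437 + 5·92 = 23]
  69 = 3·23 + 0   → remainder 0, stop. gcd = 23 (last nonzero row D).
So gcd(92, 437) = 23, with Bézout identity −1·437 + 5·92 = 23. Containment (⊇): the Bézout identity exhibits 23 as an element of (92, 437), giving (23) ⊆ (92, 437). Containment (⊆): since 23 | 92 and 23 | 437 (92 = 23·4, 437 = 23·19), every Z-linear combination of 92 and 437 is divisible by 23, so (92, 437) ⊆ (23). Therefore (92, 437) = (23), d = 23.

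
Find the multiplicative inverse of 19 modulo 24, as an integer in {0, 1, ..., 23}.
19^(−1) ≡ 19 (mod 24)

Apply the extended Euclidean algorithm to (24, 19), tracking rows (r, s, t) with s·24 + t·19 = r. Each division r_prev = q·r_cur + r_new produces the new row as (previous row) − q·(current row):
  row A: (24, 1, 0)   [1·24 + 0·19 = 24]
  row B: (19, 0, 1)   [0·24 + 1·19 = 19]
  24 = 1·19 + 5   → row C = row A − 1·row B = (5, 1, −1)   [check: 1·24 − 1·19 = 5]
  19 = 3·5 + 4   → row D = row B − 3·row C = (4, −3, 4)   [check: −3·24 + 4·19 = 4]
  5 = 1·4 + 1   → row E = row C − 1·row D = (1, 4, −5)   [check: 4·24 − 5·19 = 1]
  4 = 4·1 + 0   → remainder 0, stop. gcd = 1 (last nonzero row E).
The gcd is 1, so 19 is invertible mod 24. The last nonzero row gives 4·24 − 5·19 = 1, so t = −5. So 19^(−1) ≡ −5 ≡ 19 (mod 24). Verify: 19 · 19 = 361 ≡ 1 (mod 24). ✓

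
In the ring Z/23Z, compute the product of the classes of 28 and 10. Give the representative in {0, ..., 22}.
Reduce the factors first: 28 ≡ 5 (mod 23), so 28 · 10 ≡ 5 · 10 (mod 23). 5 · 10 = 50. Dividing by 23: 50 = 2·23 + 4. So (28 · 10) mod 23 = 4.

Final answer: 4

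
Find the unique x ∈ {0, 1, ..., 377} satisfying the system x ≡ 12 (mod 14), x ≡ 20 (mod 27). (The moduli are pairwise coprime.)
The moduli 14, 27 are pairwise coprime, so by the CRT there is a unique solution mod 14·27 = 378.
Solve by successive substitution. Start with x ≡ 12 (mod 14).
  Combine with x ≡ 20 (mod 27): write x = 12 + 14·t and require 12 + 14·t ≡ 20 (mod 27), i.e. 14·t ≡ 20 − 12 ≡ 8 (mod 27). Since 14^(−1) ≡ 2 (mod 27), t ≡ 2·8 ≡ 16 (mod 27). So x ≡ 12 + 14·16 = 236 (mod 378).
Unique solution in [0, 378): x = 236.

Final answer: x ≡ 236 (mod 378); the representative in [0, 378) is 236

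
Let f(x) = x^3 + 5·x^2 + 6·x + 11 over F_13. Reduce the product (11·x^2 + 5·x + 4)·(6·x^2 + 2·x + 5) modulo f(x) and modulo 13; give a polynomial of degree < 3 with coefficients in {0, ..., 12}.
Multiply as integer polynomials: a · b = 66·x^4 + 52·x^3 + 89·x^2 + 33·x + 20. Reducing coefficients mod 13: a · b ≡ x^4 + 11·x^2 + 7·x + 7. Now divide by f(x) = x^3 + 5·x^2 + 6·x + 11 in F_13[x], eliminating the leading term at each step:
  leading term x^4: subtract (x)·f(x) = x^4 + 5·x^3 + 6·x^2 + 11·x, leaving 8·x^3 + 5·x^2 + 9·x + 7 (coefficients mod 13)
  leading term 8·x^3: subtract (8)·f(x) = 8·x^3 + x^2 + 9·x + 10, leaving 4·x^2 + 10 (coefficients mod 13)
The degree is now < 3, so this is the remainder. Hence a · b ≡ 4·x^2 + 10 in F_13[x]/(f).

Final answer: a · b ≡ 4·x^2 + 10 (mod f(x))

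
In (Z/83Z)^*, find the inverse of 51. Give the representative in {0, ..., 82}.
Apply the extended Euclidean algorithm to (83, 51), tracking rows (r, s, t) with s·83 + t·51 = r. Each division r_prev = q·r_cur + r_new produces the new row as (previous row) − q·(current row):
  row A: (83, 1, 0)   [1·83 + 0·51 = 83]
  row B: (51, 0, 1)   [0·83 + 1·51 = 51]
  83 = 1·51 + 32   → row C = row A − 1·row B = (32, 1, −1)   [check: 1·83 − 1·51 = 32]
  51 = 1·32 + 19   → row D = row B − 1·row C = (19, −1, 2)   [check: −1·83 + 2·51 = 19]
  32 = 1·19 + 13   → row E = row C − 1·row D = (13, 2, −3)   [check: 2·83 − 3·51 = 13]
  19 = 1·13 + 6   → row F = row D − 1·row E = (6, −3, 5)   [check: −3·83 + 5·51 = 6]
  13 = 2·6 + 1   → row G = row E − 2·row F = (1, 8, −13)   [check: 8·83 − 13·51 = 1]
  6 = 6·1 + 0   → remainder 0, stop. gcd = 1 (last nonzero row G).
The gcd is 1, so 51 is invertible mod 83. The last nonzero row gives 8·83 − 13·51 = 1, so t = −13. So 51^(−1) ≡ −13 ≡ 70 (mod 83). Verify: 51 · 70 = 3570 ≡ 1 (mod 83). ✓

Final answer: 51^(−1) ≡ 70 (mod 83)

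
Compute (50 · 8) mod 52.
Both factors are already reduced mod 52. 50 · 8 = 400. Dividing by 52: 400 = 7·52 + 36. So (50 · 8) mod 52 = 36.

Final answer: 36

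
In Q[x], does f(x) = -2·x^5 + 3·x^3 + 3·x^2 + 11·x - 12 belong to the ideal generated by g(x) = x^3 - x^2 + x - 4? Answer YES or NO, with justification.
YES

In Q[x] the ideal (g) consists of all multiples of g, so f ∈ (g) iff g | f, i.e. iff the remainder of f on division by g is 0. Divide f by g (g is monic, so eliminate the leading term of the running remainder at each step):
  leading term -2·x^5: subtract (-2·x^2)·g(x) = -2·x^5 + 2·x^4 - 2·x^3 + 8·x^2, leaving -2·x^4 + 5·x^3 - 5·x^2 + 11·x - 12
  leading term -2·x^4: subtract (-2·x)·g(x) = -2·x^4 + 2·x^3 - 2·x^2 + 8·x, leaving 3·x^3 - 3·x^2 + 3·x - 12
  leading term 3·x^3: subtract (3)·g(x) = 3·x^3 - 3·x^2 + 3·x - 12, leaving 0
The remainder is 0, so f(x) = g(x) · h(x) with h(x) = -2·x^2 - 2·x + 3. Hence g | f, i.e. f ∈ (g).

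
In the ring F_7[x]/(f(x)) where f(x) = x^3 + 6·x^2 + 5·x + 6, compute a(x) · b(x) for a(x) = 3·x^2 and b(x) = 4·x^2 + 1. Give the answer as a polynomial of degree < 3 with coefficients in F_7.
Multiply as integer polynomials: a · b = 12·x^4 + 3·x^2. Reducing coefficients mod 7: a · b ≡ 5·x^4 + 3·x^2. Now divide by f(x) = x^3 + 6·x^2 + 5·x + 6 in F_7[x], eliminating the leading term at each step:
  leading term 5·x^4: subtract (5·x)·f(x) = 5·x^4 + 2·x^3 + 4·x^2 + 2·x, leaving 5·x^3 + 6·x^2 + 5·x (coefficients mod 7)
  leading term 5·x^3: subtract (5)·f(x) = 5·x^3 + 2·x^2 + 4·x + 2, leaving 4·x^2 + x + 5 (coefficients mod 7)
The degree is now < 3, so this is the remainder. Hence a · b ≡ 4·x^2 + x + 5 in F_7[x]/(f).

Final answer: a · b ≡ 4·x^2 + x + 5 (mod f(x))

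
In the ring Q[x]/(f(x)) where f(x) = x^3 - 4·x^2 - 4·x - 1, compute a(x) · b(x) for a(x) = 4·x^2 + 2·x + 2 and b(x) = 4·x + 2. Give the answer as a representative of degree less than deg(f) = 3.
a · b ≡ 80·x^2 + 76·x + 20 (mod f(x))

First multiply in Q[x] without reducing: a · b = 16·x^3 + 16·x^2 + 12·x + 4. Now divide by f(x) = x^3 - 4·x^2 - 4·x - 1, eliminating the leading term at each step:
  leading term 16·x^3: subtract (16)·f(x) = 16·x^3 - 64·x^2 - 64·x - 16, leaving 80·x^2 + 76·x + 20
The degree is now < 3, so this is the remainder. Hence a · b ≡ 80·x^2 + 76·x + 20 in Q[x]/(f).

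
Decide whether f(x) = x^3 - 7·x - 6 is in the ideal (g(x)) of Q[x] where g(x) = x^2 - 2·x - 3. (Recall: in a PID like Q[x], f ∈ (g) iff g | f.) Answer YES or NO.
In Q[x] the ideal (g) consists of all multiples of g, so f ∈ (g) iff g | f, i.e. iff the remainder of f on division by g is 0. Divide f by g (g is monic, so eliminate the leading term of the running remainder at each step):
  leading term x^3: subtract (x)·g(x) = x^3 - 2·x^2 - 3·x, leaving 2·x^2 - 4·x - 6
  leading term 2·x^2: subtract (2)·g(x) = 2·x^2 - 4·x - 6, leaving 0
The remainder is 0, so f(x) = g(x) · h(x) with h(x) = x + 2. Hence g | f, i.e. f ∈ (g).

Final answer: YES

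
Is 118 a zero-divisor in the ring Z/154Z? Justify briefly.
YES

gcd(118, 154) = 2 > 1, so 118 is not a unit in Z/154Z. In Z/nZ every nonzero non-unit is a zero-divisor: explicitly, take b = 154/gcd = 77 ≠ 0 (mod 154); then 118·77 = 9086 = 59·154, i.e. 118·77 ≡ 0 (mod 154). So 118 is a zero-divisor.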